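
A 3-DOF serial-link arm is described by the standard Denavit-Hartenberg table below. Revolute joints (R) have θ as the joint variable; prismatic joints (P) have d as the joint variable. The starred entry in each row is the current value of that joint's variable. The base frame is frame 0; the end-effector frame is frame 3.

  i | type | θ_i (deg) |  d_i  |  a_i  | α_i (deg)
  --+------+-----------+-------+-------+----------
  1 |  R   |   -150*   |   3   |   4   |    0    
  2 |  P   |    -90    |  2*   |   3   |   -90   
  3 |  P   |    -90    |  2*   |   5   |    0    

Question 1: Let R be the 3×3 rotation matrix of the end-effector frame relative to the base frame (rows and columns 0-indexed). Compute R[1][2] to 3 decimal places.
End-effector z-axis (col 2 of R) = (-0.8660,-0.5000,0.0000)
R[1][2] = -0.5000

-0.500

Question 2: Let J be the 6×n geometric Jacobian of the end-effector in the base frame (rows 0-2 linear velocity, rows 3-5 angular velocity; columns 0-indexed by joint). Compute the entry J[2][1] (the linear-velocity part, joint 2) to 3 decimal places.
1.000

prismatic axis z_1 = (0.0000,0.0000,1.0000)
J_v[:, 1] = z_1; J_ω[:, 1] = (0,0,0)
entry J[2][1] = 1.0000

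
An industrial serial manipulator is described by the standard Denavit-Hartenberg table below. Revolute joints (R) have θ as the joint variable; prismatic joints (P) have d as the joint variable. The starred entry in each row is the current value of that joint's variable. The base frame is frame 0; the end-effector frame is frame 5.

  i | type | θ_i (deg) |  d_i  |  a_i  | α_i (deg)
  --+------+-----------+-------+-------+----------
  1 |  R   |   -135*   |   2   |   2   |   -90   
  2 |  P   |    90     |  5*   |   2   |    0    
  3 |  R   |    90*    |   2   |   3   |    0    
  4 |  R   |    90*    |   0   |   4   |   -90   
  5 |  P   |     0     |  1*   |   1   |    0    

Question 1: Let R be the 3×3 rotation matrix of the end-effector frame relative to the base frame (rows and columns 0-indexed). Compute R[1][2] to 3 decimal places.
-0.707

End-effector z-axis (col 2 of R) = (-0.7071,-0.7071,0.0000)
R[1][2] = -0.7071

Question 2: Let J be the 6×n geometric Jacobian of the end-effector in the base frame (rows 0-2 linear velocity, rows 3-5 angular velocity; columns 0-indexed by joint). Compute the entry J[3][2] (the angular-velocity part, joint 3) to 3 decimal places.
0.707

axis z_2 = (0.7071,-0.7071,0.0000); lever o_n−o_2 = (2.8284,0.0000,5.0000)
cross product → J_v[:, 2] = (-3.5355,-3.5355,2.0000)
J_ω[:, 2] = z_2
entry J[3][2] = 0.7071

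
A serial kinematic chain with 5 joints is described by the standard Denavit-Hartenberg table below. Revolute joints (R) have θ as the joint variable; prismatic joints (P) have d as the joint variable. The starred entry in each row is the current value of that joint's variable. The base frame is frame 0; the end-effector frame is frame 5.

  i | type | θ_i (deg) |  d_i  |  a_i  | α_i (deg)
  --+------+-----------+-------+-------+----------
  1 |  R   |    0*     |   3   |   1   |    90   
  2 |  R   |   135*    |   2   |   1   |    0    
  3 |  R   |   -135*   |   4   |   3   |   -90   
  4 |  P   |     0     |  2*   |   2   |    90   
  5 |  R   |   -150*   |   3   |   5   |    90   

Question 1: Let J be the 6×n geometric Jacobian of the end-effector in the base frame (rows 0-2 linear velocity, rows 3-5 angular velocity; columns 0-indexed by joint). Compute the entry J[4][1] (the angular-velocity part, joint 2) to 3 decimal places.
axis z_1 = (0.0000,-1.0000,0.0000); lever o_n−o_1 = (-0.0372,-9.0000,0.2071)
cross product → J_v[:, 1] = (-0.2071,-0.0000,-0.0372)
J_ω[:, 1] = z_1
entry J[4][1] = -1.0000

-1.000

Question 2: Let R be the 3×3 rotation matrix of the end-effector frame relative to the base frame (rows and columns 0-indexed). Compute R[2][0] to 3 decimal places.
End-effector x-axis (col 0 of R) = (-0.8660,-0.0000,-0.5000)
R[2][0] = -0.5000

-0.500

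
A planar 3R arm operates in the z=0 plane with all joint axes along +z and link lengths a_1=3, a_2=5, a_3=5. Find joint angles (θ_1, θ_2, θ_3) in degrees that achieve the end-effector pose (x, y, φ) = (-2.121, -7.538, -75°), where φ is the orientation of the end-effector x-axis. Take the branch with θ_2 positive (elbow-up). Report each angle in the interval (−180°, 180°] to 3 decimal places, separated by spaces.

134.999 120.004 29.996

wrist centre = target − a_3·(cos φ, sin φ) = (-3.4151, -2.7084)
cos θ_2 = (18.9981−3²−5²)/(2·3·5) = -0.5001; θ_2 = 120.0041° (elbow-up)
β = atan2(-2.7084,-3.4151) = -141.5835°; ψ = atan2(4.3299,0.4997) = 83.4170°
θ_1 = β − ψ = -225.0005°
θ_3 = φ − θ_1 − θ_2 = 29.9964° (wrapped to (-180°,180°])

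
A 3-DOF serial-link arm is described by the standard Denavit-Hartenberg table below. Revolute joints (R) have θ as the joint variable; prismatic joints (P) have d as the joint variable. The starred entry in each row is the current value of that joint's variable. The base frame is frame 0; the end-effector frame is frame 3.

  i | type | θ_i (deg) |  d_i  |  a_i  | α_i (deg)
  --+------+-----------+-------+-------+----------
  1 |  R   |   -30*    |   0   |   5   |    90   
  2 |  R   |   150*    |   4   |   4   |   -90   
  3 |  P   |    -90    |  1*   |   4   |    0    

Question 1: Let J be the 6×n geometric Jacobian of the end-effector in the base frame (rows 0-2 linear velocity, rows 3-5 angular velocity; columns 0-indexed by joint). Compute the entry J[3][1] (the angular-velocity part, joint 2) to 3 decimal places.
-0.500

axis z_1 = (-0.5000,-0.8660,0.0000); lever o_n−o_1 = (-7.4330,-4.9462,1.1340)
cross product → J_v[:, 1] = (-0.9821,0.5670,-3.9641)
J_ω[:, 1] = z_1
entry J[3][1] = -0.5000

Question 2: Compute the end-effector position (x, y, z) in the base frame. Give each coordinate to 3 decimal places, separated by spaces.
after link 1: o_1 = (4.3301, -2.5000, 0.0000)
after link 2: o_2 = (-0.6699, -4.2321, 2.0000)
after link 3: o_3 = (-3.1029, -7.4462, 1.1340)

-3.103 -7.446 1.134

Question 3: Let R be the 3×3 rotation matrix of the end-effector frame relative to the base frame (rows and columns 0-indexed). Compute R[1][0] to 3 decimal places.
-0.866

End-effector x-axis (col 0 of R) = (-0.5000,-0.8660,0.0000)
R[1][0] = -0.8660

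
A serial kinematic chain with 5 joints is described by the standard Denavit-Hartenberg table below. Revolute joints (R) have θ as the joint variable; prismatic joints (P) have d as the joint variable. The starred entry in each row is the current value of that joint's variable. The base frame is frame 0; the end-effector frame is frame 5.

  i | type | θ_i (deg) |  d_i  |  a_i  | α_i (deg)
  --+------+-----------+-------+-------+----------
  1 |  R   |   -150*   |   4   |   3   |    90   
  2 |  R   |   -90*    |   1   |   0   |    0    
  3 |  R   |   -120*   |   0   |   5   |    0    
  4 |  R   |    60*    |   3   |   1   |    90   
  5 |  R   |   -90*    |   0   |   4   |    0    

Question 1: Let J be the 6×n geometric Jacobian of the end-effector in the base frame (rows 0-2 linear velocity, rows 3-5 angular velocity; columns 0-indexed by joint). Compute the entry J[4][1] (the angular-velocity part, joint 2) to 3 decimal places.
axis z_1 = (-0.5000,0.8660,0.0000); lever o_n−o_1 = (4.5000,2.5981,2.0000)
cross product → J_v[:, 1] = (1.7321,1.0000,-5.1962)
J_ω[:, 1] = z_1
entry J[4][1] = 0.8660

0.866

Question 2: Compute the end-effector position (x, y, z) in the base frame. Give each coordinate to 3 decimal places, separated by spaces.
1.902 1.098 6.000

after link 1: o_1 = (-2.5981, -1.5000, 4.0000)
after link 2: o_2 = (-3.0981, -0.6340, 4.0000)
after link 3: o_3 = (0.6519, 1.5311, 6.5000)
after link 4: o_4 = (-0.0981, 4.5622, 6.0000)
after link 5: o_5 = (1.9019, 1.0981, 6.0000)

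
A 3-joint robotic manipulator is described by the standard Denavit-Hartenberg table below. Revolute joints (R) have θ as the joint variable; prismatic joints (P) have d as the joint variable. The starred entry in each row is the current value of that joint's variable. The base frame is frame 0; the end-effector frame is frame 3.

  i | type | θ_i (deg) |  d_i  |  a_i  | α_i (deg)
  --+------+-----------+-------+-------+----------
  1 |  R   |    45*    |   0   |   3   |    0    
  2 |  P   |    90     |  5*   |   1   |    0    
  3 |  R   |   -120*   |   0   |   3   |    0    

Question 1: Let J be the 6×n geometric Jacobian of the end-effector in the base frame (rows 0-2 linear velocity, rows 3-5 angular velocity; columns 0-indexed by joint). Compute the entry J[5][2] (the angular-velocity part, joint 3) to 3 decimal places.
1.000

axis z_2 = (0.0000,0.0000,1.0000); lever o_n−o_2 = (2.8978,0.7765,0.0000)
cross product → J_v[:, 2] = (-0.7765,2.8978,0.0000)
J_ω[:, 2] = z_2
entry J[5][2] = 1.0000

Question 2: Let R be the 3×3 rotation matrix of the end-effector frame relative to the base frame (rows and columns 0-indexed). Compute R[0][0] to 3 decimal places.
0.966

End-effector x-axis (col 0 of R) = (0.9659,0.2588,0.0000)
R[0][0] = 0.9659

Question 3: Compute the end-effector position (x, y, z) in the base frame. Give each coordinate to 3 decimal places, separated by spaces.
4.312 3.605 5.000

after link 1: o_1 = (2.1213, 2.1213, 0.0000)
after link 2: o_2 = (1.4142, 2.8284, 5.0000)
after link 3: o_3 = (4.3120, 3.6049, 5.0000)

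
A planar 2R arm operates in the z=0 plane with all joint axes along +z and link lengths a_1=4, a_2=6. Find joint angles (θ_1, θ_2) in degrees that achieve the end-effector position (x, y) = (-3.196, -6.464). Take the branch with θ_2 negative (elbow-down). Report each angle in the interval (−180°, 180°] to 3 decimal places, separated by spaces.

-59.997 -90.003

cos θ_2 = (51.9977−4²−6²)/(2·4·6) = -0.0000; θ_2 = -90.0027° (elbow-down)
β = atan2(-6.4640,-3.1960) = -116.3092°; ψ = atan2(-6.0000,3.9997) = -56.3118°
θ_1 = β − ψ = -59.9974°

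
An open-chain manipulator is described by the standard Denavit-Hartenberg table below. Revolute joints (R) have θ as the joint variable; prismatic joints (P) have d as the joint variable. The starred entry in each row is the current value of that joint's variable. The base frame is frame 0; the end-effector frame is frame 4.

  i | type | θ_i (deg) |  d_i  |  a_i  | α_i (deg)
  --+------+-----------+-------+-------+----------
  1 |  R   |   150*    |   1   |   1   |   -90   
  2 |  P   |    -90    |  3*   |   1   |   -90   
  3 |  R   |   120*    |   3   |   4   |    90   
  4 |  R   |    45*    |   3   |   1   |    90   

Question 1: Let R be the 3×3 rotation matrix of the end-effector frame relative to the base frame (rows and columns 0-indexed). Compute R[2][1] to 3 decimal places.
End-effector y-axis (col 1 of R) = (0.2500,0.4330,0.8660)
R[2][1] = 0.8660

0.866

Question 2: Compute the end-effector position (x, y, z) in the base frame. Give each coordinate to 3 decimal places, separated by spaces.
after link 1: o_1 = (-0.8660, 0.5000, 1.0000)
after link 2: o_2 = (-2.3660, -2.0981, 2.0000)
after link 3: o_3 = (-3.2321, 2.4019, 0.0000)
after link 4: o_4 = (-2.7882, 4.5848, 2.2445)

-2.788 4.585 2.245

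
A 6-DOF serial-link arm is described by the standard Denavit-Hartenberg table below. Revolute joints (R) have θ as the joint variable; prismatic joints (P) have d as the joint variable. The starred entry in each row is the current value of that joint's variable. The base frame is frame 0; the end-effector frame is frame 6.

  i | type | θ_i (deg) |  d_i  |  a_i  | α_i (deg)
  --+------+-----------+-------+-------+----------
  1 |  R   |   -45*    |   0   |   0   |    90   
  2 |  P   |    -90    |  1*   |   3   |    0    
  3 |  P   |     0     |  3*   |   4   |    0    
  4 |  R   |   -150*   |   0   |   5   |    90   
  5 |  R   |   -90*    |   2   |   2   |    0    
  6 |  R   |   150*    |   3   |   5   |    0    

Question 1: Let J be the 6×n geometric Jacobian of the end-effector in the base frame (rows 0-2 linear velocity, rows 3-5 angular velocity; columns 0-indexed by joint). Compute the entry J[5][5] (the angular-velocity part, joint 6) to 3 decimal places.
0.500

axis z_5 = (0.6124,-0.6124,0.5000); lever o_n−o_5 = (-2.1086,-4.0151,3.6651)
cross product → J_v[:, 5] = (-0.2368,-3.2987,-3.7500)
J_ω[:, 5] = z_5
entry J[5][5] = 0.5000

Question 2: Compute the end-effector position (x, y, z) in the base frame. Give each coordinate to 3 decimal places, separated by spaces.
after link 1: o_1 = (0.0000, 0.0000, 0.0000)
after link 2: o_2 = (-0.7071, -0.7071, -3.0000)
after link 3: o_3 = (-2.8284, -2.8284, -7.0000)
after link 4: o_4 = (-4.5962, -1.0607, -2.6699)
after link 5: o_5 = (-1.9572, -0.8712, -1.6699)
after link 6: o_6 = (-4.0659, -4.8863, 1.9952)

-4.066 -4.886 1.995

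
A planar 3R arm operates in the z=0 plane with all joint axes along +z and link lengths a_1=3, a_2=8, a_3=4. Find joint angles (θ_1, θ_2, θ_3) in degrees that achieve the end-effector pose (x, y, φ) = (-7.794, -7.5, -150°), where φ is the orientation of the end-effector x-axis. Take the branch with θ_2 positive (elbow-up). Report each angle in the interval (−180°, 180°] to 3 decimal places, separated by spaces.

wrist centre = target − a_3·(cos φ, sin φ) = (-4.3299, -5.5000)
cos θ_2 = (48.9980−3²−8²)/(2·3·8) = -0.5000; θ_2 = 120.0027° (elbow-up)
β = atan2(-5.5000,-4.3299) = -128.2117°; ψ = atan2(6.9280,-1.0003) = 98.2161°
θ_1 = β − ψ = -226.4278°
θ_3 = φ − θ_1 − θ_2 = -43.5749° (wrapped to (-180°,180°])

133.572 120.003 -43.575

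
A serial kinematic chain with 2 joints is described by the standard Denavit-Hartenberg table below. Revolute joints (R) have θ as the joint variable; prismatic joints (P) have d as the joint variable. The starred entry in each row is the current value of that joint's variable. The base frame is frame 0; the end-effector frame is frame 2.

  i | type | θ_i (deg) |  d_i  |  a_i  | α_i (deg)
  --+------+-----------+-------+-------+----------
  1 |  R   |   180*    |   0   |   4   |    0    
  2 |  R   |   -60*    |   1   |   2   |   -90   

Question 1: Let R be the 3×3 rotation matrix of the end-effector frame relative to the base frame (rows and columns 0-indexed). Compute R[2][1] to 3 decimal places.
End-effector y-axis (col 1 of R) = (-0.0000,-0.0000,-1.0000)
R[2][1] = -1.0000

-1.000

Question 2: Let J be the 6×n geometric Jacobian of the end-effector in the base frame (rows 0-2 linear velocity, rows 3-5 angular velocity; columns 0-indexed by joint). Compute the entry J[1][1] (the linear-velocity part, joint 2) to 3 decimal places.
-1.000

axis z_1 = (0.0000,0.0000,1.0000); lever o_n−o_1 = (-1.0000,1.7321,1.0000)
cross product → J_v[:, 1] = (-1.7321,-1.0000,0.0000)
J_ω[:, 1] = z_1
entry J[1][1] = -1.0000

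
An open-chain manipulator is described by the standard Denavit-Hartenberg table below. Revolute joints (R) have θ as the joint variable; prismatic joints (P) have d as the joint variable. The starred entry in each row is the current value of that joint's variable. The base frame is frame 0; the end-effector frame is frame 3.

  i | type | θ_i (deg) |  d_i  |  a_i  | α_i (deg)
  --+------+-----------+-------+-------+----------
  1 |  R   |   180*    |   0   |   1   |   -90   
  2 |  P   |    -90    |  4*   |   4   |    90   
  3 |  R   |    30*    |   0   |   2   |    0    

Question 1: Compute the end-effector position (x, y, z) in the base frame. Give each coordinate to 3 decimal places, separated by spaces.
-1.000 -5.000 5.732

after link 1: o_1 = (-1.0000, 0.0000, 0.0000)
after link 2: o_2 = (-1.0000, -4.0000, 4.0000)
after link 3: o_3 = (-1.0000, -5.0000, 5.7321)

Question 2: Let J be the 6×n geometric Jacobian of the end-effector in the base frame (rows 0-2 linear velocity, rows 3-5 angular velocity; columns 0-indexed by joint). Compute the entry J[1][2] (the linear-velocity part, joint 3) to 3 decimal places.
-1.732

axis z_2 = (1.0000,-0.0000,0.0000); lever o_n−o_2 = (-0.0000,-1.0000,1.7321)
cross product → J_v[:, 2] = (-0.0000,-1.7321,-1.0000)
J_ω[:, 2] = z_2
entry J[1][2] = -1.7321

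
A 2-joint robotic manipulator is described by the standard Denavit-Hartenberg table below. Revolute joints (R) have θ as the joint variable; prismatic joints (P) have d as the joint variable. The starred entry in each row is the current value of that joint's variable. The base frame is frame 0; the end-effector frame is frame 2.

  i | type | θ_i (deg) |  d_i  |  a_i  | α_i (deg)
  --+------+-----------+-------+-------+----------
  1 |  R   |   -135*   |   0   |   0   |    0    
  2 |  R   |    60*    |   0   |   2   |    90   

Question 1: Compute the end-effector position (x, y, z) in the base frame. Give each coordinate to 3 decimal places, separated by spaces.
after link 1: o_1 = (0.0000, 0.0000, 0.0000)
after link 2: o_2 = (0.5176, -1.9319, 0.0000)

0.518 -1.932 0.000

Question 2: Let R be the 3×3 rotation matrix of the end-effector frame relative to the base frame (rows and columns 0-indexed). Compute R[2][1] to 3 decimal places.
End-effector y-axis (col 1 of R) = (0.0000,0.0000,1.0000)
R[2][1] = 1.0000

1.000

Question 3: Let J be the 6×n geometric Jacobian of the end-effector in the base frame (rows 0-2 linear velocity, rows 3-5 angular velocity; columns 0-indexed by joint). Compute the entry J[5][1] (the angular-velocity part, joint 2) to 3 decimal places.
1.000

axis z_1 = (0.0000,0.0000,1.0000); lever o_n−o_1 = (0.5176,-1.9319,0.0000)
cross product → J_v[:, 1] = (1.9319,0.5176,-0.0000)
J_ω[:, 1] = z_1
entry J[5][1] = 1.0000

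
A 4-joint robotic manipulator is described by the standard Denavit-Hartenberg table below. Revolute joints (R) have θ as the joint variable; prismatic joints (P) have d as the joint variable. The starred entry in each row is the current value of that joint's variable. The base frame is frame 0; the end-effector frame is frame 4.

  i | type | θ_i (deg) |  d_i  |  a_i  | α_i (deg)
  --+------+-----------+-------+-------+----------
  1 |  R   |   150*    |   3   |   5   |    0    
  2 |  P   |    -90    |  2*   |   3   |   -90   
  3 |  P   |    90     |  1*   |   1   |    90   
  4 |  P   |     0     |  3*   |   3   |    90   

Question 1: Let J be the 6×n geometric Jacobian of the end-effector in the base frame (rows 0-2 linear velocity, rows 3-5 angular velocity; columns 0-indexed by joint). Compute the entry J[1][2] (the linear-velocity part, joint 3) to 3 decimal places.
prismatic axis z_2 = (-0.8660,0.5000,0.0000)
J_v[:, 2] = z_2; J_ω[:, 2] = (0,0,0)
entry J[1][2] = 0.5000

0.500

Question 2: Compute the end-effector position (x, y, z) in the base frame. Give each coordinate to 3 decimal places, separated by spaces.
after link 1: o_1 = (-4.3301, 2.5000, 3.0000)
after link 2: o_2 = (-2.8301, 5.0981, 5.0000)
after link 3: o_3 = (-3.6962, 5.5981, 4.0000)
after link 4: o_4 = (-2.1962, 8.1962, 1.0000)

-2.196 8.196 1.000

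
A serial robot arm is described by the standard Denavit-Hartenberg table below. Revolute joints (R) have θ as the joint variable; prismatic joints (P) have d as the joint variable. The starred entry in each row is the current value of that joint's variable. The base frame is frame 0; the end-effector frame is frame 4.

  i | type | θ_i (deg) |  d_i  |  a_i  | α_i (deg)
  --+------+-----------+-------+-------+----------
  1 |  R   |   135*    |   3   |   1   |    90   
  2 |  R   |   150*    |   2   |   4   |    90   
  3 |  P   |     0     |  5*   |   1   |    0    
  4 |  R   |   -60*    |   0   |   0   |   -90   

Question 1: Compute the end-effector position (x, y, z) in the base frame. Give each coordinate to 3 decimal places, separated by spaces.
after link 1: o_1 = (-0.7071, 0.7071, 3.0000)
after link 2: o_2 = (3.1566, -0.3282, 5.0000)
after link 3: o_3 = (2.0012, 0.8272, 9.8301)
after link 4: o_4 = (2.0012, 0.8272, 9.8301)

2.001 0.827 9.830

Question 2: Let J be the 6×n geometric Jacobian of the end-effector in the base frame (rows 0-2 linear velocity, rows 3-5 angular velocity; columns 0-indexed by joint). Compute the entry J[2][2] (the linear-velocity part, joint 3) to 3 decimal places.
prismatic axis z_2 = (-0.3536,0.3536,0.8660)
J_v[:, 2] = z_2; J_ω[:, 2] = (0,0,0)
entry J[2][2] = 0.8660

0.866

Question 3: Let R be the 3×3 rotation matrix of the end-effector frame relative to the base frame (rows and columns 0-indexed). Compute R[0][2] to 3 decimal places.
End-effector z-axis (col 2 of R) = (0.8839,-0.1768,0.4330)
R[0][2] = 0.8839

0.884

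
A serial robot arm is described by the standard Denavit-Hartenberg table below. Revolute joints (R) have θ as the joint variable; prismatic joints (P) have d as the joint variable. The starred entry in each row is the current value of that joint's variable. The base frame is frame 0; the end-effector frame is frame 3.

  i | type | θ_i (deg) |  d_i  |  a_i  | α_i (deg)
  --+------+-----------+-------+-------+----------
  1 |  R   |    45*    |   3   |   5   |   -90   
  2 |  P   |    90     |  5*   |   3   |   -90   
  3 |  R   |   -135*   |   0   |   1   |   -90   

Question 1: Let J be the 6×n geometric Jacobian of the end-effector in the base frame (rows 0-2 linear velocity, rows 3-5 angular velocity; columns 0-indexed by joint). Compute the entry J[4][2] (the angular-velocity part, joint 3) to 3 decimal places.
-0.707

axis z_2 = (-0.7071,-0.7071,-0.0000); lever o_n−o_2 = (-0.5000,0.5000,0.7071)
cross product → J_v[:, 2] = (-0.5000,0.5000,-0.7071)
J_ω[:, 2] = z_2
entry J[4][2] = -0.7071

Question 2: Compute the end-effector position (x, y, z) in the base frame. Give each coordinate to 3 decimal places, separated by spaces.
after link 1: o_1 = (3.5355, 3.5355, 3.0000)
after link 2: o_2 = (0.0000, 7.0711, 0.0000)
after link 3: o_3 = (-0.5000, 7.5711, 0.7071)

-0.500 7.571 0.707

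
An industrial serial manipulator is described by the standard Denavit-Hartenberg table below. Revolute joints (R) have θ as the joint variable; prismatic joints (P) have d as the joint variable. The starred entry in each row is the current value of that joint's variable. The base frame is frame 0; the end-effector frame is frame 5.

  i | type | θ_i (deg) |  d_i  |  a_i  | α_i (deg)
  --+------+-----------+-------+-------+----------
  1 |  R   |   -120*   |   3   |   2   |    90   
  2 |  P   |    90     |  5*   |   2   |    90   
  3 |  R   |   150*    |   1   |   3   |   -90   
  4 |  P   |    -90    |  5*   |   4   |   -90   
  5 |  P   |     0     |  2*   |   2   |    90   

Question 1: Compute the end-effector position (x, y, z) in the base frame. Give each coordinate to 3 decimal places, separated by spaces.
-7.245 -6.209 -1.830

after link 1: o_1 = (-1.0000, -1.7321, 3.0000)
after link 2: o_2 = (-5.3301, 0.7679, 5.0000)
after link 3: o_3 = (-7.1292, 0.6519, 2.4019)
after link 4: o_4 = (-5.3792, -4.9772, -0.0981)
after link 5: o_5 = (-7.2452, -6.2093, -1.8301)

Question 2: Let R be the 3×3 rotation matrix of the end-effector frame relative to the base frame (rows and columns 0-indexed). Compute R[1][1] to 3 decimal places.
End-effector y-axis (col 1 of R) = (-0.4330,0.2500,-0.8660)
R[1][1] = 0.2500

0.250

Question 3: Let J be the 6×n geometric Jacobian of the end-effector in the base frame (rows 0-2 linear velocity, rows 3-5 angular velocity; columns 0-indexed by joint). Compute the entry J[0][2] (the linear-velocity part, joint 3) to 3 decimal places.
axis z_2 = (-0.5000,-0.8660,-0.0000); lever o_n−o_2 = (-1.9151,-6.9772,-6.8301)
cross product → J_v[:, 2] = (5.9151,-3.4151,1.8301)
J_ω[:, 2] = z_2
entry J[0][2] = 5.9151

5.915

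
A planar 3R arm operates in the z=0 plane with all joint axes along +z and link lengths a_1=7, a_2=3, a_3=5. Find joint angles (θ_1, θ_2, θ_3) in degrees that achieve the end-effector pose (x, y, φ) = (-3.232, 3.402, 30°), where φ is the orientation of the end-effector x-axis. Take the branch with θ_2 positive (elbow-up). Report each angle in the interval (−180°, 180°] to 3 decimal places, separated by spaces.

wrist centre = target − a_3·(cos φ, sin φ) = (-7.5621, 0.9020)
cos θ_2 = (57.9994−7²−3²)/(2·7·3) = -0.0000; θ_2 = 90.0009° (elbow-up)
β = atan2(0.9020,-7.5621) = 173.1980°; ψ = atan2(3.0000,7.0000) = 23.1987°
θ_1 = β − ψ = 149.9993°
θ_3 = φ − θ_1 − θ_2 = 149.9999° (wrapped to (-180°,180°])

149.999 90.001 150.000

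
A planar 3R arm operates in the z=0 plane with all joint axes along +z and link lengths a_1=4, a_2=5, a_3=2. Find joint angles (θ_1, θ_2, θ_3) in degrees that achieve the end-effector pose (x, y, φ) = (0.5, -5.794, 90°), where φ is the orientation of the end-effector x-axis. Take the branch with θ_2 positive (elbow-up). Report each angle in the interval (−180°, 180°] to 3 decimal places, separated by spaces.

wrist centre = target − a_3·(cos φ, sin φ) = (0.5000, -7.7940)
cos θ_2 = (60.9964−4²−5²)/(2·4·5) = 0.4999; θ_2 = 60.0059° (elbow-up)
β = atan2(-7.7940,0.5000) = -86.3294°; ψ = atan2(4.3304,6.4996) = 33.6739°
θ_1 = β − ψ = -120.0033°
θ_3 = φ − θ_1 − θ_2 = 149.9974° (wrapped to (-180°,180°])

-120.003 60.006 149.997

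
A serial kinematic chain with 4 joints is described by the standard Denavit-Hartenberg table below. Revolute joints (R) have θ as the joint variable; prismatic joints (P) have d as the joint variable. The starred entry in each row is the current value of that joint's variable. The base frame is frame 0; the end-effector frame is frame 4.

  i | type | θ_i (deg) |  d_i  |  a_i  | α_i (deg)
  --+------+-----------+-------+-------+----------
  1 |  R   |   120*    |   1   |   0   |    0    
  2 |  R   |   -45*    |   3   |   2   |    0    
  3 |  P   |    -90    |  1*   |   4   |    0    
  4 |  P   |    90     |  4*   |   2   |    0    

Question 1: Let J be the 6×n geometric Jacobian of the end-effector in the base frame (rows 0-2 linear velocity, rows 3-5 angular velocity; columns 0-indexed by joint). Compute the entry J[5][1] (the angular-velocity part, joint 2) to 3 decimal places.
axis z_1 = (0.0000,0.0000,1.0000); lever o_n−o_1 = (4.8990,2.8284,8.0000)
cross product → J_v[:, 1] = (-2.8284,4.8990,0.0000)
J_ω[:, 1] = z_1
entry J[5][1] = 1.0000

1.000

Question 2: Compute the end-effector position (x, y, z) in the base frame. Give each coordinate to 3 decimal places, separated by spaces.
4.899 2.828 9.000

after link 1: o_1 = (0.0000, 0.0000, 1.0000)
after link 2: o_2 = (0.5176, 1.9319, 4.0000)
after link 3: o_3 = (4.3813, 0.8966, 5.0000)
after link 4: o_4 = (4.8990, 2.8284, 9.0000)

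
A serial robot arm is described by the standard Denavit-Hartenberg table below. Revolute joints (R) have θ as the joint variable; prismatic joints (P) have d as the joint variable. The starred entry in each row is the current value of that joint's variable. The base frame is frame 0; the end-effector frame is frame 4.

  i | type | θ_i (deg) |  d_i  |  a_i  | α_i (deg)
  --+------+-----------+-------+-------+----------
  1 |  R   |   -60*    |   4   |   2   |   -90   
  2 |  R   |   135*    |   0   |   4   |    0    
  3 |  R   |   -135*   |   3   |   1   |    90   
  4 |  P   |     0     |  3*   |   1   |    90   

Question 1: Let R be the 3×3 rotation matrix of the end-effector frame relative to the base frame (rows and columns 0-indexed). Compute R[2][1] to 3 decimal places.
End-effector y-axis (col 1 of R) = (0.0000,0.0000,1.0000)
R[2][1] = 1.0000

1.000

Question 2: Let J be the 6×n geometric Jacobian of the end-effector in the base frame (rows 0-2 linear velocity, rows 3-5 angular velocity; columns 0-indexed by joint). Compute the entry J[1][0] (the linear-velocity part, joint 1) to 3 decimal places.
3.184

axis z_0 = ẑ; lever o_n−o_0 = (3.1839,0.4854,4.1716)
cross product → J_v[:, 0] = (-0.4854,3.1839,0.0000)
J_ω[:, 0] = z_0
entry J[1][0] = 3.1839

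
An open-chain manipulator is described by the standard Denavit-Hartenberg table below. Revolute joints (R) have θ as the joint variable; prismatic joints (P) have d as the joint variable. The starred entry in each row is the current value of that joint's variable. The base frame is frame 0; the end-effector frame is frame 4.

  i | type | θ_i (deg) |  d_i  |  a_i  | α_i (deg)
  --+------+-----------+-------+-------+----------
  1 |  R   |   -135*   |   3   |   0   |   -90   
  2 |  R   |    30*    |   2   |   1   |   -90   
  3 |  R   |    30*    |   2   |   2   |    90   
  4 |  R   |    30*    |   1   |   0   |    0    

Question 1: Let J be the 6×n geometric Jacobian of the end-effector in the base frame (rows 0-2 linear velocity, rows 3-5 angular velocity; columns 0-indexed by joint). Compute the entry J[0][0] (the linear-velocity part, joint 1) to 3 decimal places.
2.592

axis z_0 = ẑ; lever o_n−o_0 = (0.0474,-2.5916,-0.3481)
cross product → J_v[:, 0] = (2.5916,0.0474,-0.0000)
J_ω[:, 0] = z_0
entry J[0][0] = 2.5916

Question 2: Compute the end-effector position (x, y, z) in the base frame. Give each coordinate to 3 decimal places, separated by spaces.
after link 1: o_1 = (0.0000, 0.0000, 3.0000)
after link 2: o_2 = (0.8018, -2.0266, 2.5000)
after link 3: o_3 = (-0.2588, -1.6730, -0.0981)
after link 4: o_4 = (0.0474, -2.5916, -0.3481)

0.047 -2.592 -0.348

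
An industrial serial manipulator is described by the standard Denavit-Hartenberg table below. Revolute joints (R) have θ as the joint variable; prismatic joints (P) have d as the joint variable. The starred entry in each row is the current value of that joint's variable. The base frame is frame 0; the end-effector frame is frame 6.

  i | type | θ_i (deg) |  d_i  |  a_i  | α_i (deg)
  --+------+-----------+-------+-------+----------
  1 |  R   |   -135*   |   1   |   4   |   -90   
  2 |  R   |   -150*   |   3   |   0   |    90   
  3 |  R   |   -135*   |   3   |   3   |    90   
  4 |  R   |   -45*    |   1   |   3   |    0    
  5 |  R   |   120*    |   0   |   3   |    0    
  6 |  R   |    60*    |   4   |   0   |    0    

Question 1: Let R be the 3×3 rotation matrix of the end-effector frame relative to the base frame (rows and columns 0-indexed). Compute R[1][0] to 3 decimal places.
End-effector x-axis (col 0 of R) = (0.9097,0.2026,-0.3624)
R[1][0] = 0.2026

0.203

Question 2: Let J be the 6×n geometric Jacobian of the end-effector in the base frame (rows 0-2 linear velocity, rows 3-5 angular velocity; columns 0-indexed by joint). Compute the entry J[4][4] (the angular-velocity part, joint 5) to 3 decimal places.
axis z_4 = (0.0670,-0.9330,-0.3536); lever o_n−o_4 = (0.5680,-2.6555,-4.1983)
cross product → J_v[:, 4] = (2.9782,0.0804,0.3521)
J_ω[:, 4] = z_4
entry J[4][4] = -0.9330

-0.933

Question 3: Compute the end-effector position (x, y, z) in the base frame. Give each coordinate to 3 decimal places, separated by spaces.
-4.540 -7.885 -6.123

after link 1: o_1 = (-2.8284, -2.8284, 1.0000)
after link 2: o_2 = (-0.7071, -4.9497, 1.0000)
after link 3: o_3 = (-2.4455, -3.6881, -2.6587)
after link 4: o_4 = (-5.1077, -5.2290, -1.9252)
after link 5: o_5 = (-4.8076, -4.1525, -4.7092)
after link 6: o_6 = (-4.5397, -7.8846, -6.1235)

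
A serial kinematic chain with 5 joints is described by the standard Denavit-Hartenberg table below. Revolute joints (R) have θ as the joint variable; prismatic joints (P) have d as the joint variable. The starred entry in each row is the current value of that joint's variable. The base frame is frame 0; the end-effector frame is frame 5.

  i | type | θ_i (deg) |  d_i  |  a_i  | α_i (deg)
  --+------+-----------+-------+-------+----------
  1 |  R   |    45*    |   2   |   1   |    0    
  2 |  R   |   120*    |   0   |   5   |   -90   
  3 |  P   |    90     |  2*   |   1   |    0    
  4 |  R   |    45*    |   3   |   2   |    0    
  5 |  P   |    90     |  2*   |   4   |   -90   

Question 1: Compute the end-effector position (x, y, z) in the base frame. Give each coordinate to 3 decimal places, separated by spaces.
-1.836 -5.858 2.414

after link 1: o_1 = (0.7071, 0.7071, 2.0000)
after link 2: o_2 = (-4.1225, 2.0012, 2.0000)
after link 3: o_3 = (-4.6402, 0.0694, 1.0000)
after link 4: o_4 = (-4.0506, -3.1945, -0.4142)
after link 5: o_5 = (-1.8362, -5.8584, 2.4142)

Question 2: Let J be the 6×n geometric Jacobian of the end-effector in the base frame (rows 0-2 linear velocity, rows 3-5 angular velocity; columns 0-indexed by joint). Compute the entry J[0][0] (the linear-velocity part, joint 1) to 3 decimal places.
axis z_0 = ẑ; lever o_n−o_0 = (-1.8362,-5.8584,2.4142)
cross product → J_v[:, 0] = (5.8584,-1.8362,0.0000)
J_ω[:, 0] = z_0
entry J[0][0] = 5.8584

5.858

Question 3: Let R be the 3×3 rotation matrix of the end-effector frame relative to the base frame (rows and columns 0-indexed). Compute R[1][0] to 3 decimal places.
-0.183

End-effector x-axis (col 0 of R) = (0.6830,-0.1830,0.7071)
R[1][0] = -0.1830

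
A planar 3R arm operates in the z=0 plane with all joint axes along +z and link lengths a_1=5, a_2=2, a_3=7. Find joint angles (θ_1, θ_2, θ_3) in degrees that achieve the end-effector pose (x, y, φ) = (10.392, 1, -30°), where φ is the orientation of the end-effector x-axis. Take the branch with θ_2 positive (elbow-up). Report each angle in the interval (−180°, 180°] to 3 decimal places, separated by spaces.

wrist centre = target − a_3·(cos φ, sin φ) = (4.3298, 4.5000)
cos θ_2 = (38.9974−5²−2²)/(2·5·2) = 0.4999; θ_2 = 60.0087° (elbow-up)
β = atan2(4.5000,4.3298) = 46.1041°; ψ = atan2(1.7322,5.9997) = 16.1041°
θ_1 = β − ψ = 30.0000°
θ_3 = φ − θ_1 − θ_2 = -120.0087° (wrapped to (-180°,180°])

30.000 60.009 -120.009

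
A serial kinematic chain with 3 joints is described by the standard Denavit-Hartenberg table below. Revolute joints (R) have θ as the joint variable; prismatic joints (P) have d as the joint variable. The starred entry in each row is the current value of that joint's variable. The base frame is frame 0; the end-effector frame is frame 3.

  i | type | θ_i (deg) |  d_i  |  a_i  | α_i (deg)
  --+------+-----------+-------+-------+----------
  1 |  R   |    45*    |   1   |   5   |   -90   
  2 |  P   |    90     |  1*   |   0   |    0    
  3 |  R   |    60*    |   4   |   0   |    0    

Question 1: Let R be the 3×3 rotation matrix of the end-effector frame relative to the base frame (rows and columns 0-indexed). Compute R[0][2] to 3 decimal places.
End-effector z-axis (col 2 of R) = (-0.7071,0.7071,0.0000)
R[0][2] = -0.7071

-0.707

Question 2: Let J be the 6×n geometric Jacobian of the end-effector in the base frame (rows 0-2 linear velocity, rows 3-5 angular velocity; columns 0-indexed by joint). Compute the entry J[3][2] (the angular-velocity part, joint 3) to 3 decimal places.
-0.707

axis z_2 = (-0.7071,0.7071,0.0000); lever o_n−o_2 = (-2.8284,2.8284,0.0000)
cross product → J_v[:, 2] = (-0.0000,-0.0000,-0.0000)
J_ω[:, 2] = z_2
entry J[3][2] = -0.7071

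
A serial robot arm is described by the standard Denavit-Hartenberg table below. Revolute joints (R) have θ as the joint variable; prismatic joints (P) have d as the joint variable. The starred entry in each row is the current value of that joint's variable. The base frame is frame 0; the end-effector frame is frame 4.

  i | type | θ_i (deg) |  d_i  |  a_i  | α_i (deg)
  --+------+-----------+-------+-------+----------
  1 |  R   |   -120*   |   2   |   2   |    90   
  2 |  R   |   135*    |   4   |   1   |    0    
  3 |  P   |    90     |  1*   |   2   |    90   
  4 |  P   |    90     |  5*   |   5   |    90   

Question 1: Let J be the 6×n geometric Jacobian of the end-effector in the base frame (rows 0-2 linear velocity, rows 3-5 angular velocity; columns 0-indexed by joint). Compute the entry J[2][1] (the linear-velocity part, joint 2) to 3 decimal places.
axis z_1 = (-0.8660,0.5000,0.0000); lever o_n−o_1 = (-5.8318,9.8990,2.8284)
cross product → J_v[:, 1] = (1.4142,2.4495,-5.6569)
J_ω[:, 1] = z_1
entry J[2][1] = -5.6569

-5.657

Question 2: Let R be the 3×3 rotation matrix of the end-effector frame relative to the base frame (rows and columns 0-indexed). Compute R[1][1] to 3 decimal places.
0.612

End-effector y-axis (col 1 of R) = (0.3536,0.6124,0.7071)
R[1][1] = 0.6124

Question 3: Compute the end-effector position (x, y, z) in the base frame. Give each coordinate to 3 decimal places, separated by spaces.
after link 1: o_1 = (-1.0000, -1.7321, 2.0000)
after link 2: o_2 = (-4.1105, 0.8803, 2.7071)
after link 3: o_3 = (-4.2695, 2.6051, 1.2929)
after link 4: o_4 = (-6.8318, 8.1669, 4.8284)

-6.832 8.167 4.828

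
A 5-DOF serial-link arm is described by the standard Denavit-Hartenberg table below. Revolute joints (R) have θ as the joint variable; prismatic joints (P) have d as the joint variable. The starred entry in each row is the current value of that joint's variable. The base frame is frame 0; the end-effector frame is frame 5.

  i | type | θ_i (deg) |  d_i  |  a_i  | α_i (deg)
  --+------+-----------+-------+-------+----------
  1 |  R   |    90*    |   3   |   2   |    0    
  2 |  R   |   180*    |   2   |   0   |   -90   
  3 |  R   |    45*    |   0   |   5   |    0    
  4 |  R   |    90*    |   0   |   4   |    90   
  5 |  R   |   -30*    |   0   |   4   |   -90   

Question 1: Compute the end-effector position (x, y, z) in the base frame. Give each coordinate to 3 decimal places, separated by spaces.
after link 1: o_1 = (0.0000, 2.0000, 3.0000)
after link 2: o_2 = (0.0000, 2.0000, 5.0000)
after link 3: o_3 = (-0.0000, -1.5355, 1.4645)
after link 4: o_4 = (0.0000, 1.2929, -1.3640)
after link 5: o_5 = (-2.0000, 3.7424, -3.8135)

-2.000 3.742 -3.813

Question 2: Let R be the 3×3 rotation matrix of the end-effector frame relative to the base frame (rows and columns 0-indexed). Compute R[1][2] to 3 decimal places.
0.354

End-effector z-axis (col 2 of R) = (0.8660,0.3536,-0.3536)
R[1][2] = 0.3536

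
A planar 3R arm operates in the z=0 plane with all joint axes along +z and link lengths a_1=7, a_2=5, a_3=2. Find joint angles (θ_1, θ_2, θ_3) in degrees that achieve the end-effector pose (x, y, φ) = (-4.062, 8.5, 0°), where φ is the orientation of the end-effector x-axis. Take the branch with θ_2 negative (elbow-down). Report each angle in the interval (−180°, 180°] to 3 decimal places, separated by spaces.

wrist centre = target − a_3·(cos φ, sin φ) = (-6.0620, 8.5000)
cos θ_2 = (108.9978−7²−5²)/(2·7·5) = 0.5000; θ_2 = -60.0020° (elbow-down)
β = atan2(8.5000,-6.0620) = 125.4956°; ψ = atan2(-4.3302,9.4998) = -24.5044°
θ_1 = β − ψ = 150.0000°
θ_3 = φ − θ_1 − θ_2 = -89.9980° (wrapped to (-180°,180°])

150.000 -60.002 -89.998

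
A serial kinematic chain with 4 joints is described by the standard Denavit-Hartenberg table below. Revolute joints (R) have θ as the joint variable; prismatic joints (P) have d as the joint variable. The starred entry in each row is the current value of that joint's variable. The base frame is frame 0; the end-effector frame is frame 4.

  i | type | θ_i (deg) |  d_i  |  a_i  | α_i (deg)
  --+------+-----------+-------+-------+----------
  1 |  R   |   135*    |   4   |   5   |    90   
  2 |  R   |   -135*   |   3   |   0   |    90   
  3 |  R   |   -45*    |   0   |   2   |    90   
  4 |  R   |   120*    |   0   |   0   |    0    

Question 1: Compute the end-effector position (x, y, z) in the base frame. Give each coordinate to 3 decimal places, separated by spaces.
after link 1: o_1 = (-3.5355, 3.5355, 4.0000)
after link 2: o_2 = (-1.4142, 5.6569, 4.0000)
after link 3: o_3 = (-1.7071, 3.9497, 3.0000)
after link 4: o_4 = (-1.7071, 3.9497, 3.0000)

-1.707 3.950 3.000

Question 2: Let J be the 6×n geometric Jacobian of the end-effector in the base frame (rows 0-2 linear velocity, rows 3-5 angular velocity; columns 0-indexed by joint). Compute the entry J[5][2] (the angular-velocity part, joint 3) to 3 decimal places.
axis z_2 = (0.5000,-0.5000,0.7071); lever o_n−o_2 = (-0.2929,-1.7071,-1.0000)
cross product → J_v[:, 2] = (1.7071,0.2929,-1.0000)
J_ω[:, 2] = z_2
entry J[5][2] = 0.7071

0.707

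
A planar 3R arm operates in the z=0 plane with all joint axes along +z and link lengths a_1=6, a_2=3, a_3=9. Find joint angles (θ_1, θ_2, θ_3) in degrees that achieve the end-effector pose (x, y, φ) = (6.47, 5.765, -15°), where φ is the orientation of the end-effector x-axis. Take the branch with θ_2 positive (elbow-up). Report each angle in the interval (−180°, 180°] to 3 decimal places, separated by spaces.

90.725 44.986 -150.711

wrist centre = target − a_3·(cos φ, sin φ) = (-2.2233, 8.0944)
cos θ_2 = (70.4621−6²−3²)/(2·6·3) = 0.7073; θ_2 = 44.9860° (elbow-up)
β = atan2(8.0944,-2.2233) = 105.3590°; ψ = atan2(2.1208,8.1218) = 14.6345°
θ_1 = β − ψ = 90.7245°
θ_3 = φ − θ_1 − θ_2 = -150.7105° (wrapped to (-180°,180°])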